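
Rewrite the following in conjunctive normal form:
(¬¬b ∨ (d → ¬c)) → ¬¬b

(¬¬b ∨ (d → ¬c)) → ¬¬b
= ¬(¬¬b ∨ (d → ¬c)) ∨ ¬¬b   [eliminate →]
= ¬(¬¬b ∨ ¬d ∨ ¬c) ∨ ¬¬b   [eliminate →]
= (¬¬¬b ∧ ¬¬d ∧ ¬¬c) ∨ ¬¬b   [De Morgan]
= (¬b ∧ ¬¬d ∧ ¬¬c) ∨ ¬¬b   [double negation]
= (¬b ∧ d ∧ ¬¬c) ∨ ¬¬b   [double negation]
= (¬b ∧ d ∧ c) ∨ ¬¬b   [double negation]
= (¬b ∧ d ∧ c) ∨ b   [double negation]
= (¬b ∨ b) ∧ (d ∨ b) ∧ (c ∨ b)   [distribute ∨ over ∧]
= (d ∨ b) ∧ (c ∨ b)   [simplify]

(d ∨ b) ∧ (c ∨ b)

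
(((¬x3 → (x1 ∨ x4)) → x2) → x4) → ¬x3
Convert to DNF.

(x2 ∧ ¬x4) ∨ ¬x3

(((¬x3 → (x1 ∨ x4)) → x2) → x4) → ¬x3
≡ ¬(((¬x3 → (x1 ∨ x4)) → x2) → x4) ∨ ¬x3   [eliminate →]
≡ ¬(¬((¬x3 → (x1 ∨ x4)) → x2) ∨ x4) ∨ ¬x3   [eliminate →]
≡ ¬(¬(¬(¬x3 → (x1 ∨ x4)) ∨ x2) ∨ x4) ∨ ¬x3   [eliminate →]
≡ ¬(¬(¬(¬¬x3 ∨ x1 ∨ x4) ∨ x2) ∨ x4) ∨ ¬x3   [eliminate →]
≡ (¬¬(¬(¬¬x3 ∨ x1 ∨ x4) ∨ x2) ∧ ¬x4) ∨ ¬x3   [De Morgan]
≡ ((¬(¬¬x3 ∨ x1 ∨ x4) ∨ x2) ∧ ¬x4) ∨ ¬x3   [double negation]
≡ (((¬¬¬x3 ∧ ¬x1 ∧ ¬x4) ∨ x2) ∧ ¬x4) ∨ ¬x3   [De Morgan]
≡ (((¬x3 ∧ ¬x1 ∧ ¬x4) ∨ x2) ∧ ¬x4) ∨ ¬x3   [double negation]
≡ (¬x3 ∧ ¬x1 ∧ ¬x4 ∧ ¬x4) ∨ (x2 ∧ ¬x4) ∨ ¬x3   [distribute ∧ over ∨]
≡ (x2 ∧ ¬x4) ∨ ¬x3   [simplify]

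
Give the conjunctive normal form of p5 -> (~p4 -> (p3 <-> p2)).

(~p5 | p4 | ~p3 | p2) & (~p5 | p4 | ~p2 | p3)

p5 -> (~p4 -> (p3 <-> p2))
≡ ~p5 | (~p4 -> (p3 <-> p2))   [eliminate ->]
≡ ~p5 | ~~p4 | (p3 <-> p2)   [eliminate ->]
≡ ~p5 | ~~p4 | ((p3 -> p2) & (p2 -> p3))   [eliminate <->]
≡ ~p5 | ~~p4 | ((~p3 | p2) & (p2 -> p3))   [eliminate ->]
≡ ~p5 | ~~p4 | ((~p3 | p2) & (~p2 | p3))   [eliminate ->]
≡ ~p5 | p4 | ((~p3 | p2) & (~p2 | p3))   [double negation]
≡ (~p5 | p4 | ~p3 | p2) & (~p5 | p4 | ~p2 | p3)   [distribute | over &]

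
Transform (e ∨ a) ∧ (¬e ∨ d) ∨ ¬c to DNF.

e ∧ d ∨ a ∧ ¬e ∨ a ∧ d ∨ ¬c

(e ∨ a) ∧ (¬e ∨ d) ∨ ¬c
⇔ e ∧ ¬e ∨ e ∧ d ∨ a ∧ ¬e ∨ a ∧ d ∨ ¬c   (distribute ∧ over ∨)
⇔ e ∧ d ∨ a ∧ ¬e ∨ a ∧ d ∨ ¬c   (simplify)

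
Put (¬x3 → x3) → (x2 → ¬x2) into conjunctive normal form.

¬x3 ∨ ¬x2

(¬x3 → x3) → (x2 → ¬x2)
≡ ¬(¬x3 → x3) ∨ (x2 → ¬x2)   (eliminate →)
≡ ¬(¬¬x3 ∨ x3) ∨ (x2 → ¬x2)   (eliminate →)
≡ ¬(¬¬x3 ∨ x3) ∨ ¬x2 ∨ ¬x2   (eliminate →)
≡ (¬¬¬x3 ∧ ¬x3) ∨ ¬x2 ∨ ¬x2   (De Morgan)
≡ (¬x3 ∧ ¬x3) ∨ ¬x2 ∨ ¬x2   (double negation)
≡ (¬x3 ∨ ¬x2 ∨ ¬x2) ∧ (¬x3 ∨ ¬x2 ∨ ¬x2)   (distribute ∨ over ∧)
≡ ¬x3 ∨ ¬x2   (simplify)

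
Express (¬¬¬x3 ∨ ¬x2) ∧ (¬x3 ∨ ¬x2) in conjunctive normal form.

(¬¬¬x3 ∨ ¬x2) ∧ (¬x3 ∨ ¬x2)
= (¬x3 ∨ ¬x2) ∧ (¬x3 ∨ ¬x2)   — double negation
= ¬x3 ∨ ¬x2   — simplify

¬x3 ∨ ¬x2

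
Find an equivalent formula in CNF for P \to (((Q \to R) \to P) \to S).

P \to (((Q \to R) \to P) \to S)
⇔ \lnot P \lor (((Q \to R) \to P) \to S)   [eliminate \to]
⇔ \lnot P \lor \lnot ((Q \to R) \to P) \lor S   [eliminate \to]
⇔ \lnot P \lor \lnot (\lnot (Q \to R) \lor P) \lor S   [eliminate \to]
⇔ \lnot P \lor \lnot (\lnot (\lnot Q \lor R) \lor P) \lor S   [eliminate \to]
⇔ \lnot P \lor (\lnot \lnot (\lnot Q \lor R) \land \lnot P) \lor S   [De Morgan]
⇔ \lnot P \lor ((\lnot Q \lor R) \land \lnot P) \lor S   [double negation]
⇔ (\lnot P \lor \lnot Q \lor R \lor S) \land (\lnot P \lor \lnot P \lor S)   [distribute \lor over \land]
⇔ \lnot P \lor S   [simplify]

\lnot P \lor S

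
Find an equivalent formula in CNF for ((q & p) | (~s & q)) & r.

q & (p | ~s) & r

((q & p) | (~s & q)) & r
≡ (q | ~s) & (q | q) & (p | ~s) & (p | q) & r   — distribute | over &
≡ q & (p | ~s) & r   — simplify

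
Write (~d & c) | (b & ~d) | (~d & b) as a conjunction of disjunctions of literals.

(~d & c) | (b & ~d) | (~d & b)
= (~d | b | ~d) & (~d | b | b) & (~d | ~d | ~d) & (~d | ~d | b) & (c | b | ~d) & (c | b | b) & (c | ~d | ~d) & (c | ~d | b)   [distribute | over &]
= ~d & (c | b)   [simplify]

~d & (c | b)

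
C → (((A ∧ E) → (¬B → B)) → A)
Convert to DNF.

¬C ∨ A

C → (((A ∧ E) → (¬B → B)) → A)
⇔ ¬C ∨ (((A ∧ E) → (¬B → B)) → A)   (eliminate →)
⇔ ¬C ∨ ¬((A ∧ E) → (¬B → B)) ∨ A   (eliminate →)
⇔ ¬C ∨ ¬(¬(A ∧ E) ∨ (¬B → B)) ∨ A   (eliminate →)
⇔ ¬C ∨ ¬(¬(A ∧ E) ∨ ¬¬B ∨ B) ∨ A   (eliminate →)
⇔ ¬C ∨ (¬¬(A ∧ E) ∧ ¬¬¬B ∧ ¬B) ∨ A   (De Morgan)
⇔ ¬C ∨ (A ∧ E ∧ ¬¬¬B ∧ ¬B) ∨ A   (double negation)
⇔ ¬C ∨ (A ∧ E ∧ ¬B ∧ ¬B) ∨ A   (double negation)
⇔ ¬C ∨ A   (simplify)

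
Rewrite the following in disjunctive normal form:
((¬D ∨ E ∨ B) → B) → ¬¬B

(¬D ∧ ¬B) ∨ (E ∧ ¬B) ∨ B

((¬D ∨ E ∨ B) → B) → ¬¬B
⇔ ¬((¬D ∨ E ∨ B) → B) ∨ ¬¬B   [eliminate →]
⇔ ¬(¬(¬D ∨ E ∨ B) ∨ B) ∨ ¬¬B   [eliminate →]
⇔ (¬¬(¬D ∨ E ∨ B) ∧ ¬B) ∨ ¬¬B   [De Morgan]
⇔ ((¬D ∨ E ∨ B) ∧ ¬B) ∨ ¬¬B   [double negation]
⇔ ((¬D ∨ E ∨ B) ∧ ¬B) ∨ B   [double negation]
⇔ (¬D ∧ ¬B) ∨ (E ∧ ¬B) ∨ (B ∧ ¬B) ∨ B   [distribute ∧ over ∨]
⇔ (¬D ∧ ¬B) ∨ (E ∧ ¬B) ∨ B   [simplify]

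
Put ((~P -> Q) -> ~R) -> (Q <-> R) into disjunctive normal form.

((~P -> Q) -> ~R) -> (Q <-> R)
≡ ~((~P -> Q) -> ~R) | (Q <-> R)
≡ ~(~(~P -> Q) | ~R) | (Q <-> R)
≡ ~(~(~~P | Q) | ~R) | (Q <-> R)
≡ ~(~(~~P | Q) | ~R) | ((Q -> R) & (R -> Q))
≡ ~(~(~~P | Q) | ~R) | ((~Q | R) & (R -> Q))
≡ ~(~(~~P | Q) | ~R) | ((~Q | R) & (~R | Q))
≡ (~~(~~P | Q) & ~~R) | ((~Q | R) & (~R | Q))
≡ ((~~P | Q) & ~~R) | ((~Q | R) & (~R | Q))
≡ ((P | Q) & ~~R) | ((~Q | R) & (~R | Q))
≡ ((P | Q) & R) | ((~Q | R) & (~R | Q))
≡ (P & R) | (Q & R) | (~Q & ~R) | (~Q & Q) | (R & ~R) | (R & Q)
≡ (P & R) | (Q & R) | (~Q & ~R)

(P & R) | (Q & R) | (~Q & ~R)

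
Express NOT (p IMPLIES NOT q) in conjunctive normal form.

NOT (p IMPLIES NOT q)
= NOT (NOT p OR NOT q)
= NOT NOT p AND NOT NOT q
= p AND NOT NOT q
= p AND q

p AND q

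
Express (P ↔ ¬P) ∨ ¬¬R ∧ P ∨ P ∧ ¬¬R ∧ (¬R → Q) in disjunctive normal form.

(P ↔ ¬P) ∨ ¬¬R ∧ P ∨ P ∧ ¬¬R ∧ (¬R → Q)
≡ (P → ¬P) ∧ (¬P → P) ∨ ¬¬R ∧ P ∨ P ∧ ¬¬R ∧ (¬R → Q)
≡ (¬P ∨ ¬P) ∧ (¬P → P) ∨ ¬¬R ∧ P ∨ P ∧ ¬¬R ∧ (¬R → Q)
≡ (¬P ∨ ¬P) ∧ (¬¬P ∨ P) ∨ ¬¬R ∧ P ∨ P ∧ ¬¬R ∧ (¬R → Q)
≡ (¬P ∨ ¬P) ∧ (¬¬P ∨ P) ∨ ¬¬R ∧ P ∨ P ∧ ¬¬R ∧ (¬¬R ∨ Q)
≡ (¬P ∨ ¬P) ∧ (P ∨ P) ∨ ¬¬R ∧ P ∨ P ∧ ¬¬R ∧ (¬¬R ∨ Q)
≡ (¬P ∨ ¬P) ∧ (P ∨ P) ∨ R ∧ P ∨ P ∧ ¬¬R ∧ (¬¬R ∨ Q)
≡ (¬P ∨ ¬P) ∧ (P ∨ P) ∨ R ∧ P ∨ P ∧ R ∧ (¬¬R ∨ Q)
≡ (¬P ∨ ¬P) ∧ (P ∨ P) ∨ R ∧ P ∨ P ∧ R ∧ (R ∨ Q)
≡ ¬P ∧ P ∨ ¬P ∧ P ∨ ¬P ∧ P ∨ ¬P ∧ P ∨ R ∧ P ∨ P ∧ R ∧ R ∨ P ∧ R ∧ Q
≡ R ∧ P

R ∧ P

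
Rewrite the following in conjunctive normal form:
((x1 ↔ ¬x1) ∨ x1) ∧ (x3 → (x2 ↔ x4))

x1 ∧ (¬x3 ∨ ¬x2 ∨ x4) ∧ (¬x3 ∨ ¬x4 ∨ x2)

((x1 ↔ ¬x1) ∨ x1) ∧ (x3 → (x2 ↔ x4))
≡ (((x1 → ¬x1) ∧ (¬x1 → x1)) ∨ x1) ∧ (x3 → (x2 ↔ x4))   [eliminate ↔]
≡ (((¬x1 ∨ ¬x1) ∧ (¬x1 → x1)) ∨ x1) ∧ (x3 → (x2 ↔ x4))   [eliminate →]
≡ (((¬x1 ∨ ¬x1) ∧ (¬¬x1 ∨ x1)) ∨ x1) ∧ (x3 → (x2 ↔ x4))   [eliminate →]
≡ (((¬x1 ∨ ¬x1) ∧ (¬¬x1 ∨ x1)) ∨ x1) ∧ (¬x3 ∨ (x2 ↔ x4))   [eliminate →]
≡ (((¬x1 ∨ ¬x1) ∧ (¬¬x1 ∨ x1)) ∨ x1) ∧ (¬x3 ∨ ((x2 → x4) ∧ (x4 → x2)))   [eliminate ↔]
≡ (((¬x1 ∨ ¬x1) ∧ (¬¬x1 ∨ x1)) ∨ x1) ∧ (¬x3 ∨ ((¬x2 ∨ x4) ∧ (x4 → x2)))   [eliminate →]
≡ (((¬x1 ∨ ¬x1) ∧ (¬¬x1 ∨ x1)) ∨ x1) ∧ (¬x3 ∨ ((¬x2 ∨ x4) ∧ (¬x4 ∨ x2)))   [eliminate →]
≡ (((¬x1 ∨ ¬x1) ∧ (x1 ∨ x1)) ∨ x1) ∧ (¬x3 ∨ ((¬x2 ∨ x4) ∧ (¬x4 ∨ x2)))   [double negation]
≡ (¬x1 ∨ ¬x1 ∨ x1) ∧ (x1 ∨ x1 ∨ x1) ∧ (¬x3 ∨ ¬x2 ∨ x4) ∧ (¬x3 ∨ ¬x4 ∨ x2)   [distribute ∨ over ∧]
≡ x1 ∧ (¬x3 ∨ ¬x2 ∨ x4) ∧ (¬x3 ∨ ¬x4 ∨ x2)   [simplify]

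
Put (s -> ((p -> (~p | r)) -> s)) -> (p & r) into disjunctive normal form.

(s -> ((p -> (~p | r)) -> s)) -> (p & r)
= ~(s -> ((p -> (~p | r)) -> s)) | (p & r)   — eliminate ->
= ~(~s | ((p -> (~p | r)) -> s)) | (p & r)   — eliminate ->
= ~(~s | ~(p -> (~p | r)) | s) | (p & r)   — eliminate ->
= ~(~s | ~(~p | ~p | r) | s) | (p & r)   — eliminate ->
= (~~s & ~~(~p | ~p | r) & ~s) | (p & r)   — De Morgan
= (s & ~~(~p | ~p | r) & ~s) | (p & r)   — double negation
= (s & (~p | ~p | r) & ~s) | (p & r)   — double negation
= (s & ~p & ~s) | (s & ~p & ~s) | (s & r & ~s) | (p & r)   — distribute & over |
= p & r   — simplify

p & r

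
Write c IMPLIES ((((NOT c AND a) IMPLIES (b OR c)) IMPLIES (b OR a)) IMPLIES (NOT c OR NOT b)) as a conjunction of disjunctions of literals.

c IMPLIES ((((NOT c AND a) IMPLIES (b OR c)) IMPLIES (b OR a)) IMPLIES (NOT c OR NOT b))
⇔ NOT c OR ((((NOT c AND a) IMPLIES (b OR c)) IMPLIES (b OR a)) IMPLIES (NOT c OR NOT b))
⇔ NOT c OR NOT (((NOT c AND a) IMPLIES (b OR c)) IMPLIES (b OR a)) OR NOT c OR NOT b
⇔ NOT c OR NOT (NOT ((NOT c AND a) IMPLIES (b OR c)) OR b OR a) OR NOT c OR NOT b
⇔ NOT c OR NOT (NOT (NOT (NOT c AND a) OR b OR c) OR b OR a) OR NOT c OR NOT b
⇔ NOT c OR (NOT NOT (NOT (NOT c AND a) OR b OR c) AND NOT b AND NOT a) OR NOT c OR NOT b
⇔ NOT c OR ((NOT (NOT c AND a) OR b OR c) AND NOT b AND NOT a) OR NOT c OR NOT b
⇔ NOT c OR ((NOT NOT c OR NOT a OR b OR c) AND NOT b AND NOT a) OR NOT c OR NOT b
⇔ NOT c OR ((c OR NOT a OR b OR c) AND NOT b AND NOT a) OR NOT c OR NOT b
⇔ (NOT c OR c OR NOT a OR b OR c OR NOT c OR NOT b) AND (NOT c OR NOT b OR NOT c OR NOT b) AND (NOT c OR NOT a OR NOT c OR NOT b)
⇔ NOT c OR NOT b

NOT c OR NOT b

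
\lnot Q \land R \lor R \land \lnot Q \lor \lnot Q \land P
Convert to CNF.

\lnot Q \land R \lor R \land \lnot Q \lor \lnot Q \land P
≡ (\lnot Q \lor R \lor \lnot Q) \land (\lnot Q \lor R \lor P) \land (\lnot Q \lor \lnot Q \lor \lnot Q) \land (\lnot Q \lor \lnot Q \lor P) \land (R \lor R \lor \lnot Q) \land (R \lor R \lor P) \land (R \lor \lnot Q \lor \lnot Q) \land (R \lor \lnot Q \lor P)
≡ \lnot Q \land (R \lor P)

\lnot Q \land (R \lor P)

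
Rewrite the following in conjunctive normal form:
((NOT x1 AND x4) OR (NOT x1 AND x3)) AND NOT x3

NOT x1 AND (x4 OR x3) AND NOT x3

((NOT x1 AND x4) OR (NOT x1 AND x3)) AND NOT x3
= (NOT x1 OR NOT x1) AND (NOT x1 OR x3) AND (x4 OR NOT x1) AND (x4 OR x3) AND NOT x3   (distribute OR over AND)
= NOT x1 AND (x4 OR x3) AND NOT x3   (simplify)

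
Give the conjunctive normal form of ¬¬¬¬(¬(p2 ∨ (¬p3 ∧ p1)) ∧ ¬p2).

¬¬¬¬(¬(p2 ∨ (¬p3 ∧ p1)) ∧ ¬p2)
≡ ¬¬(¬(p2 ∨ (¬p3 ∧ p1)) ∧ ¬p2)   [double negation]
≡ ¬(p2 ∨ (¬p3 ∧ p1)) ∧ ¬p2   [double negation]
≡ ¬p2 ∧ ¬(¬p3 ∧ p1) ∧ ¬p2   [De Morgan]
≡ ¬p2 ∧ (¬¬p3 ∨ ¬p1) ∧ ¬p2   [De Morgan]
≡ ¬p2 ∧ (p3 ∨ ¬p1) ∧ ¬p2   [double negation]
≡ ¬p2 ∧ (p3 ∨ ¬p1)   [simplify]

¬p2 ∧ (p3 ∨ ¬p1)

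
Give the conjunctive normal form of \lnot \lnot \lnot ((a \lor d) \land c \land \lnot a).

\lnot d \lor \lnot c \lor a

\lnot \lnot \lnot ((a \lor d) \land c \land \lnot a)
≡ \lnot ((a \lor d) \land c \land \lnot a)   [double negation]
≡ \lnot (a \lor d) \lor \lnot c \lor \lnot \lnot a   [De Morgan]
≡ (\lnot a \land \lnot d) \lor \lnot c \lor \lnot \lnot a   [De Morgan]
≡ (\lnot a \land \lnot d) \lor \lnot c \lor a   [double negation]
≡ (\lnot a \lor \lnot c \lor a) \land (\lnot d \lor \lnot c \lor a)   [distribute \lor over \land]
≡ \lnot d \lor \lnot c \lor a   [simplify]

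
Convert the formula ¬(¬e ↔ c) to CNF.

¬(¬e ↔ c)
= ¬((¬e → c) ∧ (c → ¬e))   (eliminate ↔)
= ¬((¬¬e ∨ c) ∧ (c → ¬e))   (eliminate →)
= ¬((¬¬e ∨ c) ∧ (¬c ∨ ¬e))   (eliminate →)
= ¬(¬¬e ∨ c) ∨ ¬(¬c ∨ ¬e)   (De Morgan)
= (¬¬¬e ∧ ¬c) ∨ ¬(¬c ∨ ¬e)   (De Morgan)
= (¬e ∧ ¬c) ∨ ¬(¬c ∨ ¬e)   (double negation)
= (¬e ∧ ¬c) ∨ (¬¬c ∧ ¬¬e)   (De Morgan)
= (¬e ∧ ¬c) ∨ (c ∧ ¬¬e)   (double negation)
= (¬e ∧ ¬c) ∨ (c ∧ e)   (double negation)
= (¬e ∨ c) ∧ (¬e ∨ e) ∧ (¬c ∨ c) ∧ (¬c ∨ e)   (distribute ∨ over ∧)
= (¬e ∨ c) ∧ (¬c ∨ e)   (simplify)

(¬e ∨ c) ∧ (¬c ∨ e)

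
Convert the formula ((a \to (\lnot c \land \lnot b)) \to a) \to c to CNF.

\lnot a \lor c

((a \to (\lnot c \land \lnot b)) \to a) \to c
≡ \lnot ((a \to (\lnot c \land \lnot b)) \to a) \lor c   [eliminate \to]
≡ \lnot (\lnot (a \to (\lnot c \land \lnot b)) \lor a) \lor c   [eliminate \to]
≡ \lnot (\lnot (\lnot a \lor (\lnot c \land \lnot b)) \lor a) \lor c   [eliminate \to]
≡ (\lnot \lnot (\lnot a \lor (\lnot c \land \lnot b)) \land \lnot a) \lor c   [De Morgan]
≡ ((\lnot a \lor (\lnot c \land \lnot b)) \land \lnot a) \lor c   [double negation]
≡ (\lnot a \lor \lnot c \lor c) \land (\lnot a \lor \lnot b \lor c) \land (\lnot a \lor c)   [distribute \lor over \land]
≡ \lnot a \lor c   [simplify]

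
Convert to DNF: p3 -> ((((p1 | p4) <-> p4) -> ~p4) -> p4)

~p3 | p4

p3 -> ((((p1 | p4) <-> p4) -> ~p4) -> p4)
= ~p3 | ((((p1 | p4) <-> p4) -> ~p4) -> p4)   (eliminate ->)
= ~p3 | ~(((p1 | p4) <-> p4) -> ~p4) | p4   (eliminate ->)
= ~p3 | ~(~((p1 | p4) <-> p4) | ~p4) | p4   (eliminate ->)
= ~p3 | ~(~(((p1 | p4) -> p4) & (p4 -> (p1 | p4))) | ~p4) | p4   (eliminate <->)
= ~p3 | ~(~((~(p1 | p4) | p4) & (p4 -> (p1 | p4))) | ~p4) | p4   (eliminate ->)
= ~p3 | ~(~((~(p1 | p4) | p4) & (~p4 | p1 | p4)) | ~p4) | p4   (eliminate ->)
= ~p3 | (~~((~(p1 | p4) | p4) & (~p4 | p1 | p4)) & ~~p4) | p4   (De Morgan)
= ~p3 | ((~(p1 | p4) | p4) & (~p4 | p1 | p4) & ~~p4) | p4   (double negation)
= ~p3 | (((~p1 & ~p4) | p4) & (~p4 | p1 | p4) & ~~p4) | p4   (De Morgan)
= ~p3 | (((~p1 & ~p4) | p4) & (~p4 | p1 | p4) & p4) | p4   (double negation)
= ~p3 | (~p1 & ~p4 & ~p4 & p4) | (~p1 & ~p4 & p1 & p4) | (~p1 & ~p4 & p4 & p4) | (p4 & ~p4 & p4) | (p4 & p1 & p4) | (p4 & p4 & p4) | p4   (distribute & over |)
= ~p3 | p4   (simplify)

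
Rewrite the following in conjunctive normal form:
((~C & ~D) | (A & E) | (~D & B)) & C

((~C & ~D) | (A & E) | (~D & B)) & C
= (~C | A | ~D) & (~C | A | B) & (~C | E | ~D) & (~C | E | B) & (~D | A | ~D) & (~D | A | B) & (~D | E | ~D) & (~D | E | B) & C   [distribute | over &]
= (~C | A | B) & (~C | E | B) & (~D | A) & (~D | E) & C   [simplify]

(~C | A | B) & (~C | E | B) & (~D | A) & (~D | E) & C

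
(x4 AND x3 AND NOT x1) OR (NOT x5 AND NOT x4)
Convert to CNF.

(x4 OR NOT x5) AND (x3 OR NOT x5) AND (x3 OR NOT x4) AND (NOT x1 OR NOT x5) AND (NOT x1 OR NOT x4)

(x4 AND x3 AND NOT x1) OR (NOT x5 AND NOT x4)
= (x4 OR NOT x5) AND (x4 OR NOT x4) AND (x3 OR NOT x5) AND (x3 OR NOT x4) AND (NOT x1 OR NOT x5) AND (NOT x1 OR NOT x4)
= (x4 OR NOT x5) AND (x3 OR NOT x5) AND (x3 OR NOT x4) AND (NOT x1 OR NOT x5) AND (NOT x1 OR NOT x4)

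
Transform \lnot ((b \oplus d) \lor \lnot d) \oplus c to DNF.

\lnot ((b \oplus d) \lor \lnot d) \oplus c
≡ (\lnot ((b \oplus d) \lor \lnot d) \land \lnot c) \lor (\lnot \lnot ((b \oplus d) \lor \lnot d) \land c)
≡ (\lnot ((b \land \lnot d) \lor (\lnot b \land d) \lor \lnot d) \land \lnot c) \lor (\lnot \lnot ((b \oplus d) \lor \lnot d) \land c)
≡ (\lnot ((b \land \lnot d) \lor (\lnot b \land d) \lor \lnot d) \land \lnot c) \lor (\lnot \lnot ((b \land \lnot d) \lor (\lnot b \land d) \lor \lnot d) \land c)
≡ (\lnot (b \land \lnot d) \land \lnot (\lnot b \land d) \land \lnot \lnot d \land \lnot c) \lor (\lnot \lnot ((b \land \lnot d) \lor (\lnot b \land d) \lor \lnot d) \land c)
≡ ((\lnot b \lor \lnot \lnot d) \land \lnot (\lnot b \land d) \land \lnot \lnot d \land \lnot c) \lor (\lnot \lnot ((b \land \lnot d) \lor (\lnot b \land d) \lor \lnot d) \land c)
≡ ((\lnot b \lor d) \land \lnot (\lnot b \land d) \land \lnot \lnot d \land \lnot c) \lor (\lnot \lnot ((b \land \lnot d) \lor (\lnot b \land d) \lor \lnot d) \land c)
≡ ((\lnot b \lor d) \land (\lnot \lnot b \lor \lnot d) \land \lnot \lnot d \land \lnot c) \lor (\lnot \lnot ((b \land \lnot d) \lor (\lnot b \land d) \lor \lnot d) \land c)
≡ ((\lnot b \lor d) \land (b \lor \lnot d) \land \lnot \lnot d \land \lnot c) \lor (\lnot \lnot ((b \land \lnot d) \lor (\lnot b \land d) \lor \lnot d) \land c)
≡ ((\lnot b \lor d) \land (b \lor \lnot d) \land d \land \lnot c) \lor (\lnot \lnot ((b \land \lnot d) \lor (\lnot b \land d) \lor \lnot d) \land c)
≡ ((\lnot b \lor d) \land (b \lor \lnot d) \land d \land \lnot c) \lor (((b \land \lnot d) \lor (\lnot b \land d) \lor \lnot d) \land c)
≡ (\lnot b \land b \land d \land \lnot c) \lor (\lnot b \land \lnot d \land d \land \lnot c) \lor (d \land b \land d \land \lnot c) \lor (d \land \lnot d \land d \land \lnot c) \lor (b \land \lnot d \land c) \lor (\lnot b \land d \land c) \lor (\lnot d \land c)
≡ (d \land b \land \lnot c) \lor (\lnot b \land d \land c) \lor (\lnot d \land c)

(d \land b \land \lnot c) \lor (\lnot b \land d \land c) \lor (\lnot d \land c)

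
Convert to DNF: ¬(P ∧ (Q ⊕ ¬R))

¬P ∨ (¬Q ∧ R) ∨ (¬R ∧ Q)

¬(P ∧ (Q ⊕ ¬R))
≡ ¬(P ∧ ((Q ∧ ¬¬R) ∨ (¬Q ∧ ¬R)))   — expand ⊕
≡ ¬P ∨ ¬((Q ∧ ¬¬R) ∨ (¬Q ∧ ¬R))   — De Morgan
≡ ¬P ∨ (¬(Q ∧ ¬¬R) ∧ ¬(¬Q ∧ ¬R))   — De Morgan
≡ ¬P ∨ ((¬Q ∨ ¬¬¬R) ∧ ¬(¬Q ∧ ¬R))   — De Morgan
≡ ¬P ∨ ((¬Q ∨ ¬R) ∧ ¬(¬Q ∧ ¬R))   — double negation
≡ ¬P ∨ ((¬Q ∨ ¬R) ∧ (¬¬Q ∨ ¬¬R))   — De Morgan
≡ ¬P ∨ ((¬Q ∨ ¬R) ∧ (Q ∨ ¬¬R))   — double negation
≡ ¬P ∨ ((¬Q ∨ ¬R) ∧ (Q ∨ R))   — double negation
≡ ¬P ∨ (¬Q ∧ Q) ∨ (¬Q ∧ R) ∨ (¬R ∧ Q) ∨ (¬R ∧ R)   — distribute ∧ over ∨
≡ ¬P ∨ (¬Q ∧ R) ∨ (¬R ∧ Q)   — simplify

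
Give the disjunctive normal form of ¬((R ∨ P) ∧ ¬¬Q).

¬((R ∨ P) ∧ ¬¬Q)
= ¬(R ∨ P) ∨ ¬¬¬Q   — De Morgan
= (¬R ∧ ¬P) ∨ ¬¬¬Q   — De Morgan
= (¬R ∧ ¬P) ∨ ¬Q   — double negation

(¬R ∧ ¬P) ∨ ¬Q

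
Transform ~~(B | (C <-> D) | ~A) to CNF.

(B | ~C | D | ~A) & (B | ~D | C | ~A)

~~(B | (C <-> D) | ~A)
≡ ~~(B | ((C -> D) & (D -> C)) | ~A)   [eliminate <->]
≡ ~~(B | ((~C | D) & (D -> C)) | ~A)   [eliminate ->]
≡ ~~(B | ((~C | D) & (~D | C)) | ~A)   [eliminate ->]
≡ B | ((~C | D) & (~D | C)) | ~A   [double negation]
≡ (B | ~C | D | ~A) & (B | ~D | C | ~A)   [distribute | over &]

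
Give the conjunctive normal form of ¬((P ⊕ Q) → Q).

¬((P ⊕ Q) → Q)
⇔ ¬(¬(P ⊕ Q) ∨ Q)   [eliminate →]
⇔ ¬(¬((P ∨ Q) ∧ ¬(P ∧ Q)) ∨ Q)   [expand ⊕]
⇔ ¬¬((P ∨ Q) ∧ ¬(P ∧ Q)) ∧ ¬Q   [De Morgan]
⇔ (P ∨ Q) ∧ ¬(P ∧ Q) ∧ ¬Q   [double negation]
⇔ (P ∨ Q) ∧ (¬P ∨ ¬Q) ∧ ¬Q   [De Morgan]
⇔ (P ∨ Q) ∧ ¬Q   [simplify]

(P ∨ Q) ∧ ¬Q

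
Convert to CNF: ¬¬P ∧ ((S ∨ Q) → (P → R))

P ∧ (¬S ∨ ¬P ∨ R) ∧ (¬Q ∨ ¬P ∨ R)

¬¬P ∧ ((S ∨ Q) → (P → R))
≡ ¬¬P ∧ (¬(S ∨ Q) ∨ (P → R))   [eliminate →]
≡ ¬¬P ∧ (¬(S ∨ Q) ∨ ¬P ∨ R)   [eliminate →]
≡ P ∧ (¬(S ∨ Q) ∨ ¬P ∨ R)   [double negation]
≡ P ∧ ((¬S ∧ ¬Q) ∨ ¬P ∨ R)   [De Morgan]
≡ P ∧ (¬S ∨ ¬P ∨ R) ∧ (¬Q ∨ ¬P ∨ R)   [distribute ∨ over ∧]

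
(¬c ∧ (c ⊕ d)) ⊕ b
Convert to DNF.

(¬c ∧ (c ⊕ d)) ⊕ b
≡ (¬c ∧ (c ⊕ d) ∧ ¬b) ∨ (¬(¬c ∧ (c ⊕ d)) ∧ b)   [expand ⊕]
≡ (¬c ∧ ((c ∧ ¬d) ∨ (¬c ∧ d)) ∧ ¬b) ∨ (¬(¬c ∧ (c ⊕ d)) ∧ b)   [expand ⊕]
≡ (¬c ∧ ((c ∧ ¬d) ∨ (¬c ∧ d)) ∧ ¬b) ∨ (¬(¬c ∧ ((c ∧ ¬d) ∨ (¬c ∧ d))) ∧ b)   [expand ⊕]
≡ (¬c ∧ ((c ∧ ¬d) ∨ (¬c ∧ d)) ∧ ¬b) ∨ ((¬¬c ∨ ¬((c ∧ ¬d) ∨ (¬c ∧ d))) ∧ b)   [De Morgan]
≡ (¬c ∧ ((c ∧ ¬d) ∨ (¬c ∧ d)) ∧ ¬b) ∨ ((c ∨ ¬((c ∧ ¬d) ∨ (¬c ∧ d))) ∧ b)   [double negation]
≡ (¬c ∧ ((c ∧ ¬d) ∨ (¬c ∧ d)) ∧ ¬b) ∨ ((c ∨ (¬(c ∧ ¬d) ∧ ¬(¬c ∧ d))) ∧ b)   [De Morgan]
≡ (¬c ∧ ((c ∧ ¬d) ∨ (¬c ∧ d)) ∧ ¬b) ∨ ((c ∨ ((¬c ∨ ¬¬d) ∧ ¬(¬c ∧ d))) ∧ b)   [De Morgan]
≡ (¬c ∧ ((c ∧ ¬d) ∨ (¬c ∧ d)) ∧ ¬b) ∨ ((c ∨ ((¬c ∨ d) ∧ ¬(¬c ∧ d))) ∧ b)   [double negation]
≡ (¬c ∧ ((c ∧ ¬d) ∨ (¬c ∧ d)) ∧ ¬b) ∨ ((c ∨ ((¬c ∨ d) ∧ (¬¬c ∨ ¬d))) ∧ b)   [De Morgan]
≡ (¬c ∧ ((c ∧ ¬d) ∨ (¬c ∧ d)) ∧ ¬b) ∨ ((c ∨ ((¬c ∨ d) ∧ (c ∨ ¬d))) ∧ b)   [double negation]
≡ (¬c ∧ c ∧ ¬d ∧ ¬b) ∨ (¬c ∧ ¬c ∧ d ∧ ¬b) ∨ (c ∧ b) ∨ (¬c ∧ c ∧ b) ∨ (¬c ∧ ¬d ∧ b) ∨ (d ∧ c ∧ b) ∨ (d ∧ ¬d ∧ b)   [distribute ∧ over ∨]
≡ (¬c ∧ d ∧ ¬b) ∨ (c ∧ b) ∨ (¬c ∧ ¬d ∧ b)   [simplify]

(¬c ∧ d ∧ ¬b) ∨ (c ∧ b) ∨ (¬c ∧ ¬d ∧ b)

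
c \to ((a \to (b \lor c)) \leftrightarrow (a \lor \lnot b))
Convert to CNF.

c \to ((a \to (b \lor c)) \leftrightarrow (a \lor \lnot b))
≡ \lnot c \lor ((a \to (b \lor c)) \leftrightarrow (a \lor \lnot b))   — eliminate \to
≡ \lnot c \lor (((a \to (b \lor c)) \to (a \lor \lnot b)) \land ((a \lor \lnot b) \to (a \to (b \lor c))))   — eliminate \leftrightarrow
≡ \lnot c \lor ((\lnot (a \to (b \lor c)) \lor a \lor \lnot b) \land ((a \lor \lnot b) \to (a \to (b \lor c))))   — eliminate \to
≡ \lnot c \lor ((\lnot (\lnot a \lor b \lor c) \lor a \lor \lnot b) \land ((a \lor \lnot b) \to (a \to (b \lor c))))   — eliminate \to
≡ \lnot c \lor ((\lnot (\lnot a \lor b \lor c) \lor a \lor \lnot b) \land (\lnot (a \lor \lnot b) \lor (a \to (b \lor c))))   — eliminate \to
≡ \lnot c \lor ((\lnot (\lnot a \lor b \lor c) \lor a \lor \lnot b) \land (\lnot (a \lor \lnot b) \lor \lnot a \lor b \lor c))   — eliminate \to
≡ \lnot c \lor (((\lnot \lnot a \land \lnot b \land \lnot c) \lor a \lor \lnot b) \land (\lnot (a \lor \lnot b) \lor \lnot a \lor b \lor c))   — De Morgan
≡ \lnot c \lor (((a \land \lnot b \land \lnot c) \lor a \lor \lnot b) \land (\lnot (a \lor \lnot b) \lor \lnot a \lor b \lor c))   — double negation
≡ \lnot c \lor (((a \land \lnot b \land \lnot c) \lor a \lor \lnot b) \land ((\lnot a \land \lnot \lnot b) \lor \lnot a \lor b \lor c))   — De Morgan
≡ \lnot c \lor (((a \land \lnot b \land \lnot c) \lor a \lor \lnot b) \land ((\lnot a \land b) \lor \lnot a \lor b \lor c))   — double negation
≡ (\lnot c \lor a \lor a \lor \lnot b) \land (\lnot c \lor \lnot b \lor a \lor \lnot b) \land (\lnot c \lor \lnot c \lor a \lor \lnot b) \land (\lnot c \lor \lnot a \lor \lnot a \lor b \lor c) \land (\lnot c \lor b \lor \lnot a \lor b \lor c)   — distribute \lor over \land
≡ \lnot c \lor a \lor \lnot b   — simplify

\lnot c \lor a \lor \lnot b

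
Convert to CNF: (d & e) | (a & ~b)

(d | a) & (d | ~b) & (e | a) & (e | ~b)

(d & e) | (a & ~b)
≡ (d | a) & (d | ~b) & (e | a) & (e | ~b)   [distribute | over &]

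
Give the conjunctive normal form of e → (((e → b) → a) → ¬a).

e → (((e → b) → a) → ¬a)
≡ ¬e ∨ (((e → b) → a) → ¬a)   — eliminate →
≡ ¬e ∨ ¬((e → b) → a) ∨ ¬a   — eliminate →
≡ ¬e ∨ ¬(¬(e → b) ∨ a) ∨ ¬a   — eliminate →
≡ ¬e ∨ ¬(¬(¬e ∨ b) ∨ a) ∨ ¬a   — eliminate →
≡ ¬e ∨ (¬¬(¬e ∨ b) ∧ ¬a) ∨ ¬a   — De Morgan
≡ ¬e ∨ ((¬e ∨ b) ∧ ¬a) ∨ ¬a   — double negation
≡ (¬e ∨ ¬e ∨ b ∨ ¬a) ∧ (¬e ∨ ¬a ∨ ¬a)   — distribute ∨ over ∧
≡ ¬e ∨ ¬a   — simplify

¬e ∨ ¬a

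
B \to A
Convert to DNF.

B \to A
⇔ \lnot B \lor A   [eliminate \to]

\lnot B \lor A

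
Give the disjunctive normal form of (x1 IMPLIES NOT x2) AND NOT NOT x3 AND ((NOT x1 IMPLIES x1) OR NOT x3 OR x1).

(x1 IMPLIES NOT x2) AND NOT NOT x3 AND ((NOT x1 IMPLIES x1) OR NOT x3 OR x1)
= (NOT x1 OR NOT x2) AND NOT NOT x3 AND ((NOT x1 IMPLIES x1) OR NOT x3 OR x1)   — eliminate IMPLIES
= (NOT x1 OR NOT x2) AND NOT NOT x3 AND (NOT NOT x1 OR x1 OR NOT x3 OR x1)   — eliminate IMPLIES
= (NOT x1 OR NOT x2) AND x3 AND (NOT NOT x1 OR x1 OR NOT x3 OR x1)   — double negation
= (NOT x1 OR NOT x2) AND x3 AND (x1 OR x1 OR NOT x3 OR x1)   — double negation
= (NOT x1 AND x3 AND x1) OR (NOT x1 AND x3 AND x1) OR (NOT x1 AND x3 AND NOT x3) OR (NOT x1 AND x3 AND x1) OR (NOT x2 AND x3 AND x1) OR (NOT x2 AND x3 AND x1) OR (NOT x2 AND x3 AND NOT x3) OR (NOT x2 AND x3 AND x1)   — distribute AND over OR
= NOT x2 AND x3 AND x1   — simplify

NOT x2 AND x3 AND x1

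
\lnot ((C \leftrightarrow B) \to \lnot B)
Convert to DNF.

\lnot ((C \leftrightarrow B) \to \lnot B)
⇔ \lnot (\lnot (C \leftrightarrow B) \lor \lnot B)
⇔ \lnot (\lnot ((C \to B) \land (B \to C)) \lor \lnot B)
⇔ \lnot (\lnot ((\lnot C \lor B) \land (B \to C)) \lor \lnot B)
⇔ \lnot (\lnot ((\lnot C \lor B) \land (\lnot B \lor C)) \lor \lnot B)
⇔ \lnot \lnot ((\lnot C \lor B) \land (\lnot B \lor C)) \land \lnot \lnot B
⇔ (\lnot C \lor B) \land (\lnot B \lor C) \land \lnot \lnot B
⇔ (\lnot C \lor B) \land (\lnot B \lor C) \land B
⇔ (\lnot C \land \lnot B \land B) \lor (\lnot C \land C \land B) \lor (B \land \lnot B \land B) \lor (B \land C \land B)
⇔ B \land C

B \land C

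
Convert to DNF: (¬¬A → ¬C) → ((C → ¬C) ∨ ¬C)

(A ∧ C) ∨ ¬C

(¬¬A → ¬C) → ((C → ¬C) ∨ ¬C)
≡ ¬(¬¬A → ¬C) ∨ (C → ¬C) ∨ ¬C   [eliminate →]
≡ ¬(¬¬¬A ∨ ¬C) ∨ (C → ¬C) ∨ ¬C   [eliminate →]
≡ ¬(¬¬¬A ∨ ¬C) ∨ ¬C ∨ ¬C ∨ ¬C   [eliminate →]
≡ (¬¬¬¬A ∧ ¬¬C) ∨ ¬C ∨ ¬C ∨ ¬C   [De Morgan]
≡ (¬¬A ∧ ¬¬C) ∨ ¬C ∨ ¬C ∨ ¬C   [double negation]
≡ (A ∧ ¬¬C) ∨ ¬C ∨ ¬C ∨ ¬C   [double negation]
≡ (A ∧ C) ∨ ¬C ∨ ¬C ∨ ¬C   [double negation]
≡ (A ∧ C) ∨ ¬C   [simplify]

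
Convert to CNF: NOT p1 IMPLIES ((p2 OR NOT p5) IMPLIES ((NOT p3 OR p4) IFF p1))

NOT p1 IMPLIES ((p2 OR NOT p5) IMPLIES ((NOT p3 OR p4) IFF p1))
≡ NOT NOT p1 OR ((p2 OR NOT p5) IMPLIES ((NOT p3 OR p4) IFF p1))   (eliminate IMPLIES)
≡ NOT NOT p1 OR NOT (p2 OR NOT p5) OR ((NOT p3 OR p4) IFF p1)   (eliminate IMPLIES)
≡ NOT NOT p1 OR NOT (p2 OR NOT p5) OR (((NOT p3 OR p4) IMPLIES p1) AND (p1 IMPLIES (NOT p3 OR p4)))   (eliminate IFF)
≡ NOT NOT p1 OR NOT (p2 OR NOT p5) OR ((NOT (NOT p3 OR p4) OR p1) AND (p1 IMPLIES (NOT p3 OR p4)))   (eliminate IMPLIES)
≡ NOT NOT p1 OR NOT (p2 OR NOT p5) OR ((NOT (NOT p3 OR p4) OR p1) AND (NOT p1 OR NOT p3 OR p4))   (eliminate IMPLIES)
≡ p1 OR NOT (p2 OR NOT p5) OR ((NOT (NOT p3 OR p4) OR p1) AND (NOT p1 OR NOT p3 OR p4))   (double negation)
≡ p1 OR (NOT p2 AND NOT NOT p5) OR ((NOT (NOT p3 OR p4) OR p1) AND (NOT p1 OR NOT p3 OR p4))   (De Morgan)
≡ p1 OR (NOT p2 AND p5) OR ((NOT (NOT p3 OR p4) OR p1) AND (NOT p1 OR NOT p3 OR p4))   (double negation)
≡ p1 OR (NOT p2 AND p5) OR (((NOT NOT p3 AND NOT p4) OR p1) AND (NOT p1 OR NOT p3 OR p4))   (De Morgan)
≡ p1 OR (NOT p2 AND p5) OR (((p3 AND NOT p4) OR p1) AND (NOT p1 OR NOT p3 OR p4))   (double negation)
≡ (p1 OR NOT p2 OR p3 OR p1) AND (p1 OR NOT p2 OR NOT p4 OR p1) AND (p1 OR NOT p2 OR NOT p1 OR NOT p3 OR p4) AND (p1 OR p5 OR p3 OR p1) AND (p1 OR p5 OR NOT p4 OR p1) AND (p1 OR p5 OR NOT p1 OR NOT p3 OR p4)   (distribute OR over AND)
≡ (p1 OR NOT p2 OR p3) AND (p1 OR NOT p2 OR NOT p4) AND (p1 OR p5 OR p3) AND (p1 OR p5 OR NOT p4)   (simplify)

(p1 OR NOT p2 OR p3) AND (p1 OR NOT p2 OR NOT p4) AND (p1 OR p5 OR p3) AND (p1 OR p5 OR NOT p4)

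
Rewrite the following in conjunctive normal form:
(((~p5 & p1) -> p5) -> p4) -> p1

~p4 | p1

(((~p5 & p1) -> p5) -> p4) -> p1
≡ ~(((~p5 & p1) -> p5) -> p4) | p1   [eliminate ->]
≡ ~(~((~p5 & p1) -> p5) | p4) | p1   [eliminate ->]
≡ ~(~(~(~p5 & p1) | p5) | p4) | p1   [eliminate ->]
≡ (~~(~(~p5 & p1) | p5) & ~p4) | p1   [De Morgan]
≡ ((~(~p5 & p1) | p5) & ~p4) | p1   [double negation]
≡ ((~~p5 | ~p1 | p5) & ~p4) | p1   [De Morgan]
≡ ((p5 | ~p1 | p5) & ~p4) | p1   [double negation]
≡ (p5 | ~p1 | p5 | p1) & (~p4 | p1)   [distribute | over &]
≡ ~p4 | p1   [simplify]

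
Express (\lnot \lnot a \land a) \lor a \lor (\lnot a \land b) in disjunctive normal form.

(\lnot \lnot a \land a) \lor a \lor (\lnot a \land b)
= (a \land a) \lor a \lor (\lnot a \land b)
= a \lor (\lnot a \land b)

a \lor (\lnot a \land b)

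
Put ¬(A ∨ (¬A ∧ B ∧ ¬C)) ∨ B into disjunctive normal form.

(¬A ∧ ¬B) ∨ (¬A ∧ C) ∨ B

¬(A ∨ (¬A ∧ B ∧ ¬C)) ∨ B
≡ (¬A ∧ ¬(¬A ∧ B ∧ ¬C)) ∨ B   [De Morgan]
≡ (¬A ∧ (¬¬A ∨ ¬B ∨ ¬¬C)) ∨ B   [De Morgan]
≡ (¬A ∧ (A ∨ ¬B ∨ ¬¬C)) ∨ B   [double negation]
≡ (¬A ∧ (A ∨ ¬B ∨ C)) ∨ B   [double negation]
≡ (¬A ∧ A) ∨ (¬A ∧ ¬B) ∨ (¬A ∧ C) ∨ B   [distribute ∧ over ∨]
≡ (¬A ∧ ¬B) ∨ (¬A ∧ C) ∨ B   [simplify]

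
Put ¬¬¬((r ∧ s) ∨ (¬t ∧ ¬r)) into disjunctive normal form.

(¬r ∧ t) ∨ (¬s ∧ t) ∨ (¬s ∧ r)

¬¬¬((r ∧ s) ∨ (¬t ∧ ¬r))
≡ ¬((r ∧ s) ∨ (¬t ∧ ¬r))   — double negation
≡ ¬(r ∧ s) ∧ ¬(¬t ∧ ¬r)   — De Morgan
≡ (¬r ∨ ¬s) ∧ ¬(¬t ∧ ¬r)   — De Morgan
≡ (¬r ∨ ¬s) ∧ (¬¬t ∨ ¬¬r)   — De Morgan
≡ (¬r ∨ ¬s) ∧ (t ∨ ¬¬r)   — double negation
≡ (¬r ∨ ¬s) ∧ (t ∨ r)   — double negation
≡ (¬r ∧ t) ∨ (¬r ∧ r) ∨ (¬s ∧ t) ∨ (¬s ∧ r)   — distribute ∧ over ∨
≡ (¬r ∧ t) ∨ (¬s ∧ t) ∨ (¬s ∧ r)   — simplify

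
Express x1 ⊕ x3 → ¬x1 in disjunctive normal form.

x3 ∧ x1 ∨ ¬x1

x1 ⊕ x3 → ¬x1
⇔ ¬(x1 ⊕ x3) ∨ ¬x1
⇔ ¬(x1 ∧ ¬x3 ∨ ¬x1 ∧ x3) ∨ ¬x1
⇔ ¬(x1 ∧ ¬x3) ∧ ¬(¬x1 ∧ x3) ∨ ¬x1
⇔ (¬x1 ∨ ¬¬x3) ∧ ¬(¬x1 ∧ x3) ∨ ¬x1
⇔ (¬x1 ∨ x3) ∧ ¬(¬x1 ∧ x3) ∨ ¬x1
⇔ (¬x1 ∨ x3) ∧ (¬¬x1 ∨ ¬x3) ∨ ¬x1
⇔ (¬x1 ∨ x3) ∧ (x1 ∨ ¬x3) ∨ ¬x1
⇔ ¬x1 ∧ x1 ∨ ¬x1 ∧ ¬x3 ∨ x3 ∧ x1 ∨ x3 ∧ ¬x3 ∨ ¬x1
⇔ x3 ∧ x1 ∨ ¬x1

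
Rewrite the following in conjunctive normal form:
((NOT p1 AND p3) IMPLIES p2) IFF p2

(NOT p1 OR p2) AND (p3 OR p2)

((NOT p1 AND p3) IMPLIES p2) IFF p2
≡ (((NOT p1 AND p3) IMPLIES p2) IMPLIES p2) AND (p2 IMPLIES ((NOT p1 AND p3) IMPLIES p2))   [eliminate IFF]
≡ (NOT ((NOT p1 AND p3) IMPLIES p2) OR p2) AND (p2 IMPLIES ((NOT p1 AND p3) IMPLIES p2))   [eliminate IMPLIES]
≡ (NOT (NOT (NOT p1 AND p3) OR p2) OR p2) AND (p2 IMPLIES ((NOT p1 AND p3) IMPLIES p2))   [eliminate IMPLIES]
≡ (NOT (NOT (NOT p1 AND p3) OR p2) OR p2) AND (NOT p2 OR ((NOT p1 AND p3) IMPLIES p2))   [eliminate IMPLIES]
≡ (NOT (NOT (NOT p1 AND p3) OR p2) OR p2) AND (NOT p2 OR NOT (NOT p1 AND p3) OR p2)   [eliminate IMPLIES]
≡ ((NOT NOT (NOT p1 AND p3) AND NOT p2) OR p2) AND (NOT p2 OR NOT (NOT p1 AND p3) OR p2)   [De Morgan]
≡ ((NOT p1 AND p3 AND NOT p2) OR p2) AND (NOT p2 OR NOT (NOT p1 AND p3) OR p2)   [double negation]
≡ ((NOT p1 AND p3 AND NOT p2) OR p2) AND (NOT p2 OR NOT NOT p1 OR NOT p3 OR p2)   [De Morgan]
≡ ((NOT p1 AND p3 AND NOT p2) OR p2) AND (NOT p2 OR p1 OR NOT p3 OR p2)   [double negation]
≡ (NOT p1 OR p2) AND (p3 OR p2) AND (NOT p2 OR p2) AND (NOT p2 OR p1 OR NOT p3 OR p2)   [distribute OR over AND]
≡ (NOT p1 OR p2) AND (p3 OR p2)   [simplify]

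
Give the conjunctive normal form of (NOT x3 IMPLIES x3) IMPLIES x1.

NOT x3 OR x1

(NOT x3 IMPLIES x3) IMPLIES x1
⇔ NOT (NOT x3 IMPLIES x3) OR x1   [eliminate IMPLIES]
⇔ NOT (NOT NOT x3 OR x3) OR x1   [eliminate IMPLIES]
⇔ (NOT NOT NOT x3 AND NOT x3) OR x1   [De Morgan]
⇔ (NOT x3 AND NOT x3) OR x1   [double negation]
⇔ (NOT x3 OR x1) AND (NOT x3 OR x1)   [distribute OR over AND]
⇔ NOT x3 OR x1   [simplify]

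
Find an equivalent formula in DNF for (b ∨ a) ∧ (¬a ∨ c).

(b ∨ a) ∧ (¬a ∨ c)
= (b ∧ ¬a) ∨ (b ∧ c) ∨ (a ∧ ¬a) ∨ (a ∧ c)   — distribute ∧ over ∨
= (b ∧ ¬a) ∨ (b ∧ c) ∨ (a ∧ c)   — simplify

(b ∧ ¬a) ∨ (b ∧ c) ∨ (a ∧ c)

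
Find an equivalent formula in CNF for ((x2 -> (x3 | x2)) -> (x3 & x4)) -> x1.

~x3 | ~x4 | x1

((x2 -> (x3 | x2)) -> (x3 & x4)) -> x1
≡ ~((x2 -> (x3 | x2)) -> (x3 & x4)) | x1   [eliminate ->]
≡ ~(~(x2 -> (x3 | x2)) | (x3 & x4)) | x1   [eliminate ->]
≡ ~(~(~x2 | x3 | x2) | (x3 & x4)) | x1   [eliminate ->]
≡ (~~(~x2 | x3 | x2) & ~(x3 & x4)) | x1   [De Morgan]
≡ ((~x2 | x3 | x2) & ~(x3 & x4)) | x1   [double negation]
≡ ((~x2 | x3 | x2) & (~x3 | ~x4)) | x1   [De Morgan]
≡ (~x2 | x3 | x2 | x1) & (~x3 | ~x4 | x1)   [distribute | over &]
≡ ~x3 | ~x4 | x1   [simplify]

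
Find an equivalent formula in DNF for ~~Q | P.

~~Q | P
⇔ Q | P   [double negation]

Q | P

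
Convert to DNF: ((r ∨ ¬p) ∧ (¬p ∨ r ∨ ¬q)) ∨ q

((r ∨ ¬p) ∧ (¬p ∨ r ∨ ¬q)) ∨ q
⇔ (r ∧ ¬p) ∨ (r ∧ r) ∨ (r ∧ ¬q) ∨ (¬p ∧ ¬p) ∨ (¬p ∧ r) ∨ (¬p ∧ ¬q) ∨ q   — distribute ∧ over ∨
⇔ r ∨ ¬p ∨ q   — simplify

r ∨ ¬p ∨ q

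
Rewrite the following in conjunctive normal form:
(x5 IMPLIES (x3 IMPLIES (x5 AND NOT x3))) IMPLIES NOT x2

(x5 OR NOT x2) AND (x3 OR NOT x2)

(x5 IMPLIES (x3 IMPLIES (x5 AND NOT x3))) IMPLIES NOT x2
≡ NOT (x5 IMPLIES (x3 IMPLIES (x5 AND NOT x3))) OR NOT x2   (eliminate IMPLIES)
≡ NOT (NOT x5 OR (x3 IMPLIES (x5 AND NOT x3))) OR NOT x2   (eliminate IMPLIES)
≡ NOT (NOT x5 OR NOT x3 OR (x5 AND NOT x3)) OR NOT x2   (eliminate IMPLIES)
≡ (NOT NOT x5 AND NOT NOT x3 AND NOT (x5 AND NOT x3)) OR NOT x2   (De Morgan)
≡ (x5 AND NOT NOT x3 AND NOT (x5 AND NOT x3)) OR NOT x2   (double negation)
≡ (x5 AND x3 AND NOT (x5 AND NOT x3)) OR NOT x2   (double negation)
≡ (x5 AND x3 AND (NOT x5 OR NOT NOT x3)) OR NOT x2   (De Morgan)
≡ (x5 AND x3 AND (NOT x5 OR x3)) OR NOT x2   (double negation)
≡ (x5 OR NOT x2) AND (x3 OR NOT x2) AND (NOT x5 OR x3 OR NOT x2)   (distribute OR over AND)
≡ (x5 OR NOT x2) AND (x3 OR NOT x2)   (simplify)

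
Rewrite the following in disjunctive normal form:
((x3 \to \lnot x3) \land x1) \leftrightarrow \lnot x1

x3 \land x1

((x3 \to \lnot x3) \land x1) \leftrightarrow \lnot x1
= (((x3 \to \lnot x3) \land x1) \to \lnot x1) \land (\lnot x1 \to ((x3 \to \lnot x3) \land x1))   [eliminate \leftrightarrow]
= (\lnot ((x3 \to \lnot x3) \land x1) \lor \lnot x1) \land (\lnot x1 \to ((x3 \to \lnot x3) \land x1))   [eliminate \to]
= (\lnot ((\lnot x3 \lor \lnot x3) \land x1) \lor \lnot x1) \land (\lnot x1 \to ((x3 \to \lnot x3) \land x1))   [eliminate \to]
= (\lnot ((\lnot x3 \lor \lnot x3) \land x1) \lor \lnot x1) \land (\lnot \lnot x1 \lor ((x3 \to \lnot x3) \land x1))   [eliminate \to]
= (\lnot ((\lnot x3 \lor \lnot x3) \land x1) \lor \lnot x1) \land (\lnot \lnot x1 \lor ((\lnot x3 \lor \lnot x3) \land x1))   [eliminate \to]
= (\lnot (\lnot x3 \lor \lnot x3) \lor \lnot x1 \lor \lnot x1) \land (\lnot \lnot x1 \lor ((\lnot x3 \lor \lnot x3) \land x1))   [De Morgan]
= ((\lnot \lnot x3 \land \lnot \lnot x3) \lor \lnot x1 \lor \lnot x1) \land (\lnot \lnot x1 \lor ((\lnot x3 \lor \lnot x3) \land x1))   [De Morgan]
= ((x3 \land \lnot \lnot x3) \lor \lnot x1 \lor \lnot x1) \land (\lnot \lnot x1 \lor ((\lnot x3 \lor \lnot x3) \land x1))   [double negation]
= ((x3 \land x3) \lor \lnot x1 \lor \lnot x1) \land (\lnot \lnot x1 \lor ((\lnot x3 \lor \lnot x3) \land x1))   [double negation]
= ((x3 \land x3) \lor \lnot x1 \lor \lnot x1) \land (x1 \lor ((\lnot x3 \lor \lnot x3) \land x1))   [double negation]
= (x3 \land x3 \land x1) \lor (x3 \land x3 \land \lnot x3 \land x1) \lor (x3 \land x3 \land \lnot x3 \land x1) \lor (\lnot x1 \land x1) \lor (\lnot x1 \land \lnot x3 \land x1) \lor (\lnot x1 \land \lnot x3 \land x1) \lor (\lnot x1 \land x1) \lor (\lnot x1 \land \lnot x3 \land x1) \lor (\lnot x1 \land \lnot x3 \land x1)   [distribute \land over \lor]
= x3 \land x1   [simplify]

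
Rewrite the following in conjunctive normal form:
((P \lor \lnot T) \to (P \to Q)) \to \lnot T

((P \lor \lnot T) \to (P \to Q)) \to \lnot T
⇔ \lnot ((P \lor \lnot T) \to (P \to Q)) \lor \lnot T
⇔ \lnot (\lnot (P \lor \lnot T) \lor (P \to Q)) \lor \lnot T
⇔ \lnot (\lnot (P \lor \lnot T) \lor \lnot P \lor Q) \lor \lnot T
⇔ (\lnot \lnot (P \lor \lnot T) \land \lnot \lnot P \land \lnot Q) \lor \lnot T
⇔ ((P \lor \lnot T) \land \lnot \lnot P \land \lnot Q) \lor \lnot T
⇔ ((P \lor \lnot T) \land P \land \lnot Q) \lor \lnot T
⇔ (P \lor \lnot T \lor \lnot T) \land (P \lor \lnot T) \land (\lnot Q \lor \lnot T)
⇔ (P \lor \lnot T) \land (\lnot Q \lor \lnot T)

(P \lor \lnot T) \land (\lnot Q \lor \lnot T)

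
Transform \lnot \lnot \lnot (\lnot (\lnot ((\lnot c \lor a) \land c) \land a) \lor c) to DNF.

\lnot \lnot \lnot (\lnot (\lnot ((\lnot c \lor a) \land c) \land a) \lor c)
≡ \lnot (\lnot (\lnot ((\lnot c \lor a) \land c) \land a) \lor c)   (double negation)
≡ \lnot \lnot (\lnot ((\lnot c \lor a) \land c) \land a) \land \lnot c   (De Morgan)
≡ \lnot ((\lnot c \lor a) \land c) \land a \land \lnot c   (double negation)
≡ (\lnot (\lnot c \lor a) \lor \lnot c) \land a \land \lnot c   (De Morgan)
≡ ((\lnot \lnot c \land \lnot a) \lor \lnot c) \land a \land \lnot c   (De Morgan)
≡ ((c \land \lnot a) \lor \lnot c) \land a \land \lnot c   (double negation)
≡ (c \land \lnot a \land a \land \lnot c) \lor (\lnot c \land a \land \lnot c)   (distribute \land over \lor)
≡ \lnot c \land a   (simplify)

\lnot c \land a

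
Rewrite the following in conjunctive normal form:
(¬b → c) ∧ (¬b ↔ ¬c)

(¬b → c) ∧ (¬b ↔ ¬c)
⇔ (¬¬b ∨ c) ∧ (¬b ↔ ¬c)   (eliminate →)
⇔ (¬¬b ∨ c) ∧ (¬b → ¬c) ∧ (¬c → ¬b)   (eliminate ↔)
⇔ (¬¬b ∨ c) ∧ (¬¬b ∨ ¬c) ∧ (¬c → ¬b)   (eliminate →)
⇔ (¬¬b ∨ c) ∧ (¬¬b ∨ ¬c) ∧ (¬¬c ∨ ¬b)   (eliminate →)
⇔ (b ∨ c) ∧ (¬¬b ∨ ¬c) ∧ (¬¬c ∨ ¬b)   (double negation)
⇔ (b ∨ c) ∧ (b ∨ ¬c) ∧ (¬¬c ∨ ¬b)   (double negation)
⇔ (b ∨ c) ∧ (b ∨ ¬c) ∧ (c ∨ ¬b)   (double negation)

(b ∨ c) ∧ (b ∨ ¬c) ∧ (c ∨ ¬b)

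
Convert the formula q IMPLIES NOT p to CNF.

NOT q OR NOT p

q IMPLIES NOT p
= NOT q OR NOT p   [eliminate IMPLIES]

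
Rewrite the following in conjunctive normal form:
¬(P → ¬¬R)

¬(P → ¬¬R)
= ¬(¬P ∨ ¬¬R)   [eliminate →]
= ¬¬P ∧ ¬¬¬R   [De Morgan]
= P ∧ ¬¬¬R   [double negation]
= P ∧ ¬R   [double negation]

P ∧ ¬R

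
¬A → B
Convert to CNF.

A ∨ B

¬A → B
≡ ¬¬A ∨ B
≡ A ∨ B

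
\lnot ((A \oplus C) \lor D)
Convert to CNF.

\lnot ((A \oplus C) \lor D)
⇔ \lnot (((A \lor C) \land \lnot (A \land C)) \lor D)   — expand \oplus
⇔ \lnot ((A \lor C) \land \lnot (A \land C)) \land \lnot D   — De Morgan
⇔ (\lnot (A \lor C) \lor \lnot \lnot (A \land C)) \land \lnot D   — De Morgan
⇔ ((\lnot A \land \lnot C) \lor \lnot \lnot (A \land C)) \land \lnot D   — De Morgan
⇔ ((\lnot A \land \lnot C) \lor (A \land C)) \land \lnot D   — double negation
⇔ (\lnot A \lor A) \land (\lnot A \lor C) \land (\lnot C \lor A) \land (\lnot C \lor C) \land \lnot D   — distribute \lor over \land
⇔ (\lnot A \lor C) \land (\lnot C \lor A) \land \lnot D   — simplify

(\lnot A \lor C) \land (\lnot C \lor A) \land \lnot D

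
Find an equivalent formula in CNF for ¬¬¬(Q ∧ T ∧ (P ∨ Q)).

¬¬¬(Q ∧ T ∧ (P ∨ Q))
= ¬(Q ∧ T ∧ (P ∨ Q))   (double negation)
= ¬Q ∨ ¬T ∨ ¬(P ∨ Q)   (De Morgan)
= ¬Q ∨ ¬T ∨ (¬P ∧ ¬Q)   (De Morgan)
= (¬Q ∨ ¬T ∨ ¬P) ∧ (¬Q ∨ ¬T ∨ ¬Q)   (distribute ∨ over ∧)
= ¬Q ∨ ¬T   (simplify)

¬Q ∨ ¬T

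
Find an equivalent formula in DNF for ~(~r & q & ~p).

r | ~q | p

~(~r & q & ~p)
≡ ~~r | ~q | ~~p
≡ r | ~q | ~~p
≡ r | ~q | p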